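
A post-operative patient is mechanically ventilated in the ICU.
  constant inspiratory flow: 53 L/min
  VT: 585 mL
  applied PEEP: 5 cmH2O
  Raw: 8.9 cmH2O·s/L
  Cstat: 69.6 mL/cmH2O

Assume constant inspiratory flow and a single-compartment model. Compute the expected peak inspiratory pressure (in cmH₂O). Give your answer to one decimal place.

Flow: 53 L/min ÷ 60 = 0.8833 L/s.
Equation of motion (constant flow): PIP = Vt/C + R·V̇ + PEEP.
PIP = 585/69.6 + 8.9×0.8833 + 5 = 8.405 + 7.861 + 5 = 21.266 cmH2O.

21.3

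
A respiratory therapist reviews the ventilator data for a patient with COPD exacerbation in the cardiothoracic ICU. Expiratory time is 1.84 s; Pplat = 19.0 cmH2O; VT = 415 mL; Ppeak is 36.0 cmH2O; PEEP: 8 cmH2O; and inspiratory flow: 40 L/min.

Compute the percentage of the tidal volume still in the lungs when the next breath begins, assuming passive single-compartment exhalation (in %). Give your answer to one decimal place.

Flow: 40 L/min ÷ 60 = 0.6667 L/s.
R = (PIP − Pplat)/V̇ = (36.0 − 19.0) / 0.6667 = 17.0/0.6667 = 25.499 cmH2O·s/L.
C = Vt/(Pplat − PEEP) = 415.0 / (19.0 − 8) = 415.0/11.0 = 37.727 mL/cmH2O.
τ = R × C = 25.499 × 0.03773 L/cmH2O = 0.9621 s.
Fraction remaining at end-expiration = e^(−Te/τ) = e^(−1.84/0.9621) = 0.1477 → 14.77%.

14.8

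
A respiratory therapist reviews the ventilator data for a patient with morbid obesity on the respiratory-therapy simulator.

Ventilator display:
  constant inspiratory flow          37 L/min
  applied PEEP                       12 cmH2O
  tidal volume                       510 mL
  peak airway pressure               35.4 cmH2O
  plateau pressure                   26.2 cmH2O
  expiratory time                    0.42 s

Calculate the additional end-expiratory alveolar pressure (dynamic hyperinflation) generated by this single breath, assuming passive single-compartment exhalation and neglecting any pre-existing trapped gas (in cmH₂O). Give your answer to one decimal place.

Flow: 37 L/min ÷ 60 = 0.6167 L/s.
R = (PIP − Pplat)/V̇ = (35.4 − 26.2) / 0.6167 = 9.2/0.6167 = 14.918 cmH2O·s/L.
C = Vt/(Pplat − PEEP) = 510.0 / (26.2 − 12) = 510.0/14.2 = 35.915 mL/cmH2O.
τ = R × C = 14.918 × 0.03592 L/cmH2O = 0.5359 s.
Fraction remaining = e^(−Te/τ) = e^(−0.42/0.5359) = 0.4567; trapped volume = 510.0 × 0.4567 = 232.92 mL.
Additional alveolar pressure from trapping ≈ V_trapped / C = 232.92 / 35.915 = 6.485 cmH2O.

6.5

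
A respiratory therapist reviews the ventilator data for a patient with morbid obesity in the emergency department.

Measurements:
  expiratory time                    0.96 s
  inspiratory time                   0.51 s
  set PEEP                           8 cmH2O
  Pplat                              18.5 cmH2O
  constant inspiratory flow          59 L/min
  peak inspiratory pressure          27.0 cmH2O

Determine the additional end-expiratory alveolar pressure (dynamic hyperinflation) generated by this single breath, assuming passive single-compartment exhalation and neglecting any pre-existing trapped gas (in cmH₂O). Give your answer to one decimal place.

1.0

Flow: 59 L/min ÷ 60 = 0.9833 L/s.
Vt = flow × Ti = 0.9833 L/s × 0.51 s × 1000 mL/L = 501.48 mL.
R = (PIP − Pplat)/V̇ = (27.0 − 18.5) / 0.9833 = 8.5/0.9833 = 8.644 cmH2O·s/L.
C = Vt/(Pplat − PEEP) = 501.48 / (18.5 − 8) = 501.48/10.5 = 47.76 mL/cmH2O.
τ = R × C = 8.644 × 0.04776 L/cmH2O = 0.4128 s.
Fraction remaining = e^(−Te/τ) = e^(−0.96/0.4128) = 0.09773; trapped volume = 501.48 × 0.09773 = 49.01 mL.
Additional alveolar pressure from trapping ≈ V_trapped / C = 49.01 / 47.76 = 1.026 cmH2O.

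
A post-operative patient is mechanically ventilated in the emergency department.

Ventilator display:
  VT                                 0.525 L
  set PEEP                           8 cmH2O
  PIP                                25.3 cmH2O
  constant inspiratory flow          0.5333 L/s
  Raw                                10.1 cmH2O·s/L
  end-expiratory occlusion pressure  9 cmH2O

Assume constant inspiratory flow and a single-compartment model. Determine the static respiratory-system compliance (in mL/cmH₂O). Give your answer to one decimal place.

48.1

Total PEEP = 9 cmH2O (set 8 + intrinsic 1); this is the baseline alveolar pressure.
Equation of motion (constant flow): PIP = Vt/C + R·V̇ + PEEP.
Vt/C = PIP − R·V̇ − PEEP = 25.3 − 10.1×0.5333 − 9 = 25.3 − 5.386 − 9 = 10.914 cmH2O.
C = Vt / 10.914 = 525 / 10.914 = 48.103 mL/cmH2O.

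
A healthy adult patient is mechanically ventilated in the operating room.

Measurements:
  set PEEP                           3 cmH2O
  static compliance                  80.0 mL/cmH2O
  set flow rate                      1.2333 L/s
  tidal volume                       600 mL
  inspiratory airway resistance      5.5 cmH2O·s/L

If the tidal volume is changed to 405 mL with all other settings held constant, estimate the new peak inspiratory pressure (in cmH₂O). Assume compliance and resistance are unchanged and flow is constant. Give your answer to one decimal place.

14.8

PIP = Vt/C + R·V̇ + PEEP (constant-flow equation of motion).
Only the elastic term changes: ΔPIP = ΔVt / C = (405 − 600) / 80.0 = -2.438 cmH2O.
Original PIP = 600/80.0 + 5.5×1.2333 + 3 = 17.283 cmH2O; new PIP = 17.283 + (-2.438) = 14.845 cmH2O.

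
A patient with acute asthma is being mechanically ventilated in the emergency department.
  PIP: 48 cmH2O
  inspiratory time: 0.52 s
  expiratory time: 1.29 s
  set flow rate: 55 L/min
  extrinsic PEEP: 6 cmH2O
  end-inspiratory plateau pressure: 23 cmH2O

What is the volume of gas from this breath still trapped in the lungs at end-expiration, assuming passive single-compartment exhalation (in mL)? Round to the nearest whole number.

88

Flow: 55 L/min ÷ 60 = 0.9167 L/s.
Vt = flow × Ti = 0.9167 L/s × 0.52 s × 1000 mL/L = 476.68 mL.
R = (PIP − Pplat)/V̇ = (48 − 23) / 0.9167 = 25.0/0.9167 = 27.272 cmH2O·s/L.
C = Vt/(Pplat − PEEP) = 476.68 / (23 − 6) = 476.68/17.0 = 28.04 mL/cmH2O.
τ = R × C = 27.272 × 0.02804 L/cmH2O = 0.7647 s.
Fraction remaining = e^(−Te/τ) = e^(−1.29/0.7647) = 0.1851.
Trapped volume = 476.68 × 0.1851 = 88.233 mL.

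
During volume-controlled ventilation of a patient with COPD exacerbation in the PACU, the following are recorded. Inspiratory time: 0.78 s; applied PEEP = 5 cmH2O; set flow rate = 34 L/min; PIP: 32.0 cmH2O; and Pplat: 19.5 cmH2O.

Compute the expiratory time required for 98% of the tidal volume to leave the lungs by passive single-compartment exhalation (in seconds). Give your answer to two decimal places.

2.63

Flow: 34 L/min ÷ 60 = 0.5667 L/s.
Vt = flow × Ti = 0.5667 L/s × 0.78 s × 1000 mL/L = 442.03 mL.
R = (PIP − Pplat)/V̇ = (32.0 − 19.5) / 0.5667 = 12.5/0.5667 = 22.058 cmH2O·s/L.
C = Vt/(Pplat − PEEP) = 442.03 / (19.5 − 5) = 442.03/14.5 = 30.485 mL/cmH2O.
τ = R × C = 22.058 × 0.03049 L/cmH2O = 0.6725 s.
t = −τ·ln(1 − 0.98) = −0.6725·ln(0.02) = 2.631 s.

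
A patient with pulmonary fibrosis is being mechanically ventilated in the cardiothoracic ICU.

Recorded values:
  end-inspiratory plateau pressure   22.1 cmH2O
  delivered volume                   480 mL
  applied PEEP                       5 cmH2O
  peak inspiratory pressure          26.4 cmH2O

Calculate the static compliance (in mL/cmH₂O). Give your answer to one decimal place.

28.1

Cstat = Vt / (Pplat − PEEP) = 480 / (22.1 − 5) = 480 / 17.1 = 28.07 mL/cmH2O.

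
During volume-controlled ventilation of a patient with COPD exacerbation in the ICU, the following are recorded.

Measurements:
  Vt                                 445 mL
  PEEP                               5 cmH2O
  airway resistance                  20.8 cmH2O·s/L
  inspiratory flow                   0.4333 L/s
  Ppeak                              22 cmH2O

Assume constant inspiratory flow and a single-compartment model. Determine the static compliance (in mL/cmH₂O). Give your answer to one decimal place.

55.7

Equation of motion (constant flow): PIP = Vt/C + R·V̇ + PEEP.
Vt/C = PIP − R·V̇ − PEEP = 22 − 20.8×0.4333 − 5 = 22 − 9.013 − 5 = 7.987 cmH2O.
C = Vt / 7.987 = 445 / 7.987 = 55.716 mL/cmH2O.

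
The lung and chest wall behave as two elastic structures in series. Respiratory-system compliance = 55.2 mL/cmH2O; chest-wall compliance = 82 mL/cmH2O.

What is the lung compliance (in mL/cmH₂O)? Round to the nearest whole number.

169

1/CL = 1/Crs − 1/Ccw.
1/CL = 1/55.2 − 1/82 = 0.005921.
CL = 168.89 mL/cmH2O.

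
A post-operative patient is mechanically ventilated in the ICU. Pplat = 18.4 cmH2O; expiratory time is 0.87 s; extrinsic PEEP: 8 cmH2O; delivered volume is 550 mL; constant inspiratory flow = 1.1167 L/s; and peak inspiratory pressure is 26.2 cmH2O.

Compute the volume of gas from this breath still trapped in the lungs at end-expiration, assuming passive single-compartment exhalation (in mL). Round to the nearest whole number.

52

R = (PIP − Pplat)/V̇ = (26.2 − 18.4) / 1.1167 = 7.8/1.1167 = 6.985 cmH2O·s/L.
C = Vt/(Pplat − PEEP) = 550.0 / (18.4 − 8) = 550.0/10.4 = 52.885 mL/cmH2O.
τ = R × C = 6.985 × 0.05289 L/cmH2O = 0.3694 s.
Fraction remaining = e^(−Te/τ) = e^(−0.87/0.3694) = 0.09488.
Trapped volume = 550.0 × 0.09488 = 52.184 mL.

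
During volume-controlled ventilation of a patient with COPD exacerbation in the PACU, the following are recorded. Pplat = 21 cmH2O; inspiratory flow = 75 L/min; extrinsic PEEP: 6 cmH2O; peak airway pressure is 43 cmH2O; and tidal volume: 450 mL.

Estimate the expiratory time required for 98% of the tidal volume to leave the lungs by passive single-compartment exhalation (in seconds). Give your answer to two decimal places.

Flow: 75 L/min ÷ 60 = 1.25 L/s.
R = (PIP − Pplat)/V̇ = (43 − 21) / 1.25 = 22.0/1.25 = 17.6 cmH2O·s/L.
C = Vt/(Pplat − PEEP) = 450.0 / (21 − 6) = 450.0/15.0 = 30.0 mL/cmH2O.
τ = R × C = 17.6 × 0.03 L/cmH2O = 0.528 s.
t = −τ·ln(1 − 0.98) = −0.528·ln(0.02) = 2.066 s.

2.07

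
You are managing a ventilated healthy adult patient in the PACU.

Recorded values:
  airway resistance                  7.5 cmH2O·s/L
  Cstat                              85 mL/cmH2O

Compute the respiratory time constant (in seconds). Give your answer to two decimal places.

0.64

τ = R × C = 7.5 × 85 mL/cmH2O = 7.5 × 0.085 L/cmH2O = 0.6375 s.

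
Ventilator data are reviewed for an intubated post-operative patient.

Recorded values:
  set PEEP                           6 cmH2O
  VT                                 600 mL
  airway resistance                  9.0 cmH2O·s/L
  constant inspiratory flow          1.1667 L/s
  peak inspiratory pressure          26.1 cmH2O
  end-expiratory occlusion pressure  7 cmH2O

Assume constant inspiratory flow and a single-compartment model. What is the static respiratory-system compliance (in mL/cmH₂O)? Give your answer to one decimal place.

Total PEEP = 7 cmH2O (set 6 + intrinsic 1); this is the baseline alveolar pressure.
Equation of motion (constant flow): PIP = Vt/C + R·V̇ + PEEP.
Vt/C = PIP − R·V̇ − PEEP = 26.1 − 9.0×1.1667 − 7 = 26.1 − 10.5 − 7 = 8.6 cmH2O.
C = Vt / 8.6 = 600 / 8.6 = 69.767 mL/cmH2O.

69.8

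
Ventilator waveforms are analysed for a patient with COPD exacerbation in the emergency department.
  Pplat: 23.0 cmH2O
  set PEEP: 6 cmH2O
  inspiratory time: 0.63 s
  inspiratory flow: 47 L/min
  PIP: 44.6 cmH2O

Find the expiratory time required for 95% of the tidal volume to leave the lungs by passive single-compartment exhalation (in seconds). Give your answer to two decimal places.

2.40

Flow: 47 L/min ÷ 60 = 0.7833 L/s.
Vt = flow × Ti = 0.7833 L/s × 0.63 s × 1000 mL/L = 493.48 mL.
R = (PIP − Pplat)/V̇ = (44.6 − 23.0) / 0.7833 = 21.6/0.7833 = 27.576 cmH2O·s/L.
C = Vt/(Pplat − PEEP) = 493.48 / (23.0 − 6) = 493.48/17.0 = 29.028 mL/cmH2O.
τ = R × C = 27.576 × 0.02903 L/cmH2O = 0.8005 s.
t = −τ·ln(1 − 0.95) = −0.8005·ln(0.05) = 2.398 s.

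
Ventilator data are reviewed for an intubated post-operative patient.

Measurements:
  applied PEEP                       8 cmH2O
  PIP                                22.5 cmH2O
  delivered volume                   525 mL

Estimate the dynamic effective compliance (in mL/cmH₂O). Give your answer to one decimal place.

Dynamic compliance = Vt / (PIP − PEEP) = 525 / (22.5 − 8) = 525 / 14.5 = 36.207 mL/cmH2O.

36.2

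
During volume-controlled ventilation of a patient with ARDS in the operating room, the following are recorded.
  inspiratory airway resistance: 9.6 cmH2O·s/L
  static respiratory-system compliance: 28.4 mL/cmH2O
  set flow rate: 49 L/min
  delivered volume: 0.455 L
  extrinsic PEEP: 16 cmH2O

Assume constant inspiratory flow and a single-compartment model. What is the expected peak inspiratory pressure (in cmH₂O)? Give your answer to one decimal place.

Flow: 49 L/min ÷ 60 = 0.8167 L/s.
Equation of motion (constant flow): PIP = Vt/C + R·V̇ + PEEP.
PIP = 455/28.4 + 9.6×0.8167 + 16 = 16.021 + 7.84 + 16 = 39.861 cmH2O.

39.9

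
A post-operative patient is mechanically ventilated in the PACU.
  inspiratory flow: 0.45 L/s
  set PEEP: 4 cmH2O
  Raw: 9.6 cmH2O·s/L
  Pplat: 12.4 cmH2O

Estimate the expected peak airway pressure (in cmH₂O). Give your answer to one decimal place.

16.7

PIP = Pplat + Raw × flow = 12.4 + 9.6 × 0.45 = 12.4 + 4.32 = 16.72 cmH2O.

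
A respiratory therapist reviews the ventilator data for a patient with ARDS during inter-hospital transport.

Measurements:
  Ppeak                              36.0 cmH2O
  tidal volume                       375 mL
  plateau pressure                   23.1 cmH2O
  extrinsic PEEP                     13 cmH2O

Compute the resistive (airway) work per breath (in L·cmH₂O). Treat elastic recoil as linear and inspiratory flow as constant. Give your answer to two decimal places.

4.84

With constant inspiratory flow the resistive pressure is constant at PIP − Pplat = 36.0 − 23.1 = 12.9 cmH2O, so resistive work = 12.9 × 0.375 = 4.838 L·cmH2O.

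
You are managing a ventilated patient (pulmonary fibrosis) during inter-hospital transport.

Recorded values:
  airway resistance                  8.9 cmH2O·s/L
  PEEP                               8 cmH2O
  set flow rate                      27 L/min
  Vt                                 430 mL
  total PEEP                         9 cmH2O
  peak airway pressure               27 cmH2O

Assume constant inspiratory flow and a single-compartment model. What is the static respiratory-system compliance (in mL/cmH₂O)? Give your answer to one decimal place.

Flow: 27 L/min ÷ 60 = 0.45 L/s.
Total PEEP = 9 cmH2O (set 8 + intrinsic 1); this is the baseline alveolar pressure.
Equation of motion (constant flow): PIP = Vt/C + R·V̇ + PEEP.
Vt/C = PIP − R·V̇ − PEEP = 27 − 8.9×0.45 − 9 = 27 − 4.005 − 9 = 13.995 cmH2O.
C = Vt / 13.995 = 430 / 13.995 = 30.725 mL/cmH2O.

30.7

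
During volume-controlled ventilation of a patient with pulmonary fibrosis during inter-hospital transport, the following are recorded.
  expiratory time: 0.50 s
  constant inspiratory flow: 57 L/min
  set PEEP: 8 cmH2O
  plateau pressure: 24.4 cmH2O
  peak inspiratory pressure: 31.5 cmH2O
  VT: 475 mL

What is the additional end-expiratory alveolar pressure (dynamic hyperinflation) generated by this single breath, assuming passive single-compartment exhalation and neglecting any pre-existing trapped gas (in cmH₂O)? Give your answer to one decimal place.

Flow: 57 L/min ÷ 60 = 0.95 L/s.
R = (PIP − Pplat)/V̇ = (31.5 − 24.4) / 0.95 = 7.1/0.95 = 7.474 cmH2O·s/L.
C = Vt/(Pplat − PEEP) = 475.0 / (24.4 − 8) = 475.0/16.4 = 28.963 mL/cmH2O.
τ = R × C = 7.474 × 0.02896 L/cmH2O = 0.2164 s.
Fraction remaining = e^(−Te/τ) = e^(−0.50/0.2164) = 0.09921; trapped volume = 475.0 × 0.09921 = 47.125 mL.
Additional alveolar pressure from trapping ≈ V_trapped / C = 47.125 / 28.963 = 1.627 cmH2O.

1.6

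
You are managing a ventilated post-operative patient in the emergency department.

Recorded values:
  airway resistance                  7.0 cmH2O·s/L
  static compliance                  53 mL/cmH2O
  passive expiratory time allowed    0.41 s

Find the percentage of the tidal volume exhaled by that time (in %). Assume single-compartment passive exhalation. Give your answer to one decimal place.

τ = R × C = 7.0 × 53 mL/cmH2O = 7.0 × 0.053 L/cmH2O = 0.371 s.
Passive exhalation: V(t)/V₀ = e^(−t/τ) = e^(−0.41/0.371) = 0.3312.
Fraction exhaled = 1 − 0.3312 = 0.6688 → 66.88%.

66.9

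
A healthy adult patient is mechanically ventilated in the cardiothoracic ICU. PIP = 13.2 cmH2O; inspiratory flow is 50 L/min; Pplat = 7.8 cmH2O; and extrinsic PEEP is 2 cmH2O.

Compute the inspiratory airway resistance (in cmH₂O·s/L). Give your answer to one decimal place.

Flow: 50 L/min ÷ 60 = 0.8333 L/s.
Raw = (PIP − Pplat) / flow = (13.2 − 7.8) / 0.8333 = 5.4 / 0.8333 = 6.48 cmH2O·s/L.

6.5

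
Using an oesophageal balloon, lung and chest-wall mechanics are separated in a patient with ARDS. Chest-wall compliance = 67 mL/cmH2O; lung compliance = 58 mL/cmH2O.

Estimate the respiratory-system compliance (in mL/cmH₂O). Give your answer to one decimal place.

31.1

Lung and chest wall are elastances in series: 1/Crs = 1/CL + 1/Ccw.
1/Crs = 1/58 + 1/67 = 0.03217.
Crs = 31.085 mL/cmH2O.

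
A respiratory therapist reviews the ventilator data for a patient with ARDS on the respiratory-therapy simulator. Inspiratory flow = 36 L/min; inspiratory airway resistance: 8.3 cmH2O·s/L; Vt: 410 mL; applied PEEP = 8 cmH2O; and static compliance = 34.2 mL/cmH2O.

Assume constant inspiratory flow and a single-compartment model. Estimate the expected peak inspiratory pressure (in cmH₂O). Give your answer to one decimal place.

25.0

Flow: 36 L/min ÷ 60 = 0.6 L/s.
Equation of motion (constant flow): PIP = Vt/C + R·V̇ + PEEP.
PIP = 410/34.2 + 8.3×0.6 + 8 = 11.988 + 4.98 + 8 = 24.968 cmH2O.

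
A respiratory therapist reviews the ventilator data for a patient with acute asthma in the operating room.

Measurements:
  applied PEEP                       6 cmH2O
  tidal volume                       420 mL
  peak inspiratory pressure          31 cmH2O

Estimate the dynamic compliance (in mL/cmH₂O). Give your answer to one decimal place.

Dynamic compliance = Vt / (PIP − PEEP) = 420 / (31 − 6) = 420 / 25.0 = 16.8 mL/cmH2O.

16.8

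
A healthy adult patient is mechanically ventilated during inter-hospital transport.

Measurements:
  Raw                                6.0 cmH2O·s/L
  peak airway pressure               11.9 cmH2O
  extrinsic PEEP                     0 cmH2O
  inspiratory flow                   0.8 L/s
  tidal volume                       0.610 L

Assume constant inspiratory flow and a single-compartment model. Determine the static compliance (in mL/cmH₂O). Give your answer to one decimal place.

85.9

Equation of motion (constant flow): PIP = Vt/C + R·V̇ + PEEP.
Vt/C = PIP − R·V̇ − PEEP = 11.9 − 6.0×0.8 − 0 = 11.9 − 4.8 − 0 = 7.1 cmH2O.
C = Vt / 7.1 = 610 / 7.1 = 85.915 mL/cmH2O.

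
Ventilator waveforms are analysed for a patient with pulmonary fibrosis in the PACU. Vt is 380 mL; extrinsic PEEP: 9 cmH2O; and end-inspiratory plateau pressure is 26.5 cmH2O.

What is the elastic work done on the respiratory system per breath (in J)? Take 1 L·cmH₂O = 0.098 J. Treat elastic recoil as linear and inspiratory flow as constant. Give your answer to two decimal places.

Elastic work ≈ ½ × (Pplat − PEEP) × Vt = 0.5 × (26.5 − 9) × 0.380 L = 0.5 × 17.5 × 0.380 = 3.325 L·cmH2O.
× 0.098 J/(L·cmH2O) → 0.3259 J.

0.33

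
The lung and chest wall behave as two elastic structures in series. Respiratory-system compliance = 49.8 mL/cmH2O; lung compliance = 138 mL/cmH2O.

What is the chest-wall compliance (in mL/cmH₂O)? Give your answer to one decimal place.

77.9

1/Ccw = 1/Crs − 1/CL.
1/Ccw = 1/49.8 − 1/138 = 0.01283.
Ccw = 77.942 mL/cmH2O.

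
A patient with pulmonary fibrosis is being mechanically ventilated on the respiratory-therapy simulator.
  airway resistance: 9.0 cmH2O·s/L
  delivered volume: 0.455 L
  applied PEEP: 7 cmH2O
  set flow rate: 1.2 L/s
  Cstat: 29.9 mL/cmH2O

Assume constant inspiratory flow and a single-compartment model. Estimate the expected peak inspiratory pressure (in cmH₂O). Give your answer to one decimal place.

33.0

Equation of motion (constant flow): PIP = Vt/C + R·V̇ + PEEP.
PIP = 455/29.9 + 9.0×1.2 + 7 = 15.217 + 10.8 + 7 = 33.017 cmH2O.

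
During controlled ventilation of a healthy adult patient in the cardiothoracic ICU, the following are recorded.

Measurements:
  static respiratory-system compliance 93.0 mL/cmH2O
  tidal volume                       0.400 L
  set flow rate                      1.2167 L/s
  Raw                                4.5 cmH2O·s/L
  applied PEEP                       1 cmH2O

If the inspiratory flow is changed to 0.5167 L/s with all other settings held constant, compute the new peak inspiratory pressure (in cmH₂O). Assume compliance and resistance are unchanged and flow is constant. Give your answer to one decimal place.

7.6

PIP = Vt/C + R·V̇ + PEEP (constant-flow equation of motion).
Only the resistive term changes: ΔPIP = R × ΔV̇ = 4.5 × (0.5167 − 1.2167) = 4.5 × -0.7 = -3.15 cmH2O.
Original PIP = 400/93.0 + 4.5×1.2167 + 1 = 10.776 cmH2O; new PIP = 10.776 + (-3.15) = 7.626 cmH2O.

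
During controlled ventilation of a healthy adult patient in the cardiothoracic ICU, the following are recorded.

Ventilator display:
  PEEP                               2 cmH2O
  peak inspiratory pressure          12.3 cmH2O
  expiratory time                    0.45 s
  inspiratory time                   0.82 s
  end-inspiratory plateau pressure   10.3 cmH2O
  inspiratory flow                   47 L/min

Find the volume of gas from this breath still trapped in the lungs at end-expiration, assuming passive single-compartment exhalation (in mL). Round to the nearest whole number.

Flow: 47 L/min ÷ 60 = 0.7833 L/s.
Vt = flow × Ti = 0.7833 L/s × 0.82 s × 1000 mL/L = 642.31 mL.
R = (PIP − Pplat)/V̇ = (12.3 − 10.3) / 0.7833 = 2.0/0.7833 = 2.553 cmH2O·s/L.
C = Vt/(Pplat − PEEP) = 642.31 / (10.3 − 2) = 642.31/8.3 = 77.387 mL/cmH2O.
τ = R × C = 2.553 × 0.07739 L/cmH2O = 0.1976 s.
Fraction remaining = e^(−Te/τ) = e^(−0.45/0.1976) = 0.1026.
Trapped volume = 642.31 × 0.1026 = 65.901 mL.

66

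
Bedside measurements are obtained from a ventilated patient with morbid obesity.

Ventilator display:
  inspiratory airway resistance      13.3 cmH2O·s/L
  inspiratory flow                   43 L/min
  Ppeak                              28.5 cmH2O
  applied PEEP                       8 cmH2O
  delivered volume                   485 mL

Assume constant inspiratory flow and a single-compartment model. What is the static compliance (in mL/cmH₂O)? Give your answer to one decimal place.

Flow: 43 L/min ÷ 60 = 0.7167 L/s.
Equation of motion (constant flow): PIP = Vt/C + R·V̇ + PEEP.
Vt/C = PIP − R·V̇ − PEEP = 28.5 − 13.3×0.7167 − 8 = 28.5 − 9.532 − 8 = 10.968 cmH2O.
C = Vt / 10.968 = 485 / 10.968 = 44.22 mL/cmH2O.

44.2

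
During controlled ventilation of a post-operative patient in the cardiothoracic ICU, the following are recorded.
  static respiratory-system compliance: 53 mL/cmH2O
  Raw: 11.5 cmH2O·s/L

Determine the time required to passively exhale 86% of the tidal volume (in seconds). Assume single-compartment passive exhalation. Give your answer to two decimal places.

τ = R × C = 11.5 × 53 mL/cmH2O = 11.5 × 0.053 L/cmH2O = 0.6095 s.
Exhaled fraction f = 1 − e^(−t/τ) → t = −τ·ln(1 − f) = −0.6095·ln(0.14) = 1.198 s.

1.20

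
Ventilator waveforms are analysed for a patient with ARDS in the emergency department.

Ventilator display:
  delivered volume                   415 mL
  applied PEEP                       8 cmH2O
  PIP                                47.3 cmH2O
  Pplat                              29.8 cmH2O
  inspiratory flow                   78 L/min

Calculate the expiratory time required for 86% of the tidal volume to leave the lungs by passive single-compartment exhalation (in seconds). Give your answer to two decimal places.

Flow: 78 L/min ÷ 60 = 1.3 L/s.
R = (PIP − Pplat)/V̇ = (47.3 − 29.8) / 1.3 = 17.5/1.3 = 13.462 cmH2O·s/L.
C = Vt/(Pplat − PEEP) = 415.0 / (29.8 − 8) = 415.0/21.8 = 19.037 mL/cmH2O.
τ = R × C = 13.462 × 0.01904 L/cmH2O = 0.2563 s.
t = −τ·ln(1 − 0.86) = −0.2563·ln(0.14) = 0.5039 s.

0.50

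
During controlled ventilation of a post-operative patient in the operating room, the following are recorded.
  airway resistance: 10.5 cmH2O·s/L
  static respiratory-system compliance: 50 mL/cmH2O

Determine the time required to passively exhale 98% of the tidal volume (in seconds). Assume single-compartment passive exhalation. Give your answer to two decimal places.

τ = R × C = 10.5 × 50 mL/cmH2O = 10.5 × 0.050 L/cmH2O = 0.525 s.
Exhaled fraction f = 1 − e^(−t/τ) → t = −τ·ln(1 − f) = −0.525·ln(0.02) = 2.054 s.

2.05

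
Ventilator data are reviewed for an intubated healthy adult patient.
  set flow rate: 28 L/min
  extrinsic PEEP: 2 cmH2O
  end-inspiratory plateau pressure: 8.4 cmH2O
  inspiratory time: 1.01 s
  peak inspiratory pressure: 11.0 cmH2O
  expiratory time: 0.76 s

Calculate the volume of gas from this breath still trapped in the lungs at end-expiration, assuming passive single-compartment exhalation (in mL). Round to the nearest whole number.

Flow: 28 L/min ÷ 60 = 0.4667 L/s.
Vt = flow × Ti = 0.4667 L/s × 1.01 s × 1000 mL/L = 471.37 mL.
R = (PIP − Pplat)/V̇ = (11.0 − 8.4) / 0.4667 = 2.6/0.4667 = 5.571 cmH2O·s/L.
C = Vt/(Pplat − PEEP) = 471.37 / (8.4 − 2) = 471.37/6.4 = 73.652 mL/cmH2O.
τ = R × C = 5.571 × 0.07365 L/cmH2O = 0.4103 s.
Fraction remaining = e^(−Te/τ) = e^(−0.76/0.4103) = 0.1569.
Trapped volume = 471.37 × 0.1569 = 73.958 mL.

74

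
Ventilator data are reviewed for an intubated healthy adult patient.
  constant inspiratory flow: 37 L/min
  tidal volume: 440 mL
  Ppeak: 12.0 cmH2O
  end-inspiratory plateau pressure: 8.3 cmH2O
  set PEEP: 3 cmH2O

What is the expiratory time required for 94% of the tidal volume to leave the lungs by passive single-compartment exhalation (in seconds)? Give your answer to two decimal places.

1.40

Flow: 37 L/min ÷ 60 = 0.6167 L/s.
R = (PIP − Pplat)/V̇ = (12.0 − 8.3) / 0.6167 = 3.7/0.6167 = 6.0 cmH2O·s/L.
C = Vt/(Pplat − PEEP) = 440.0 / (8.3 − 3) = 440.0/5.3 = 83.019 mL/cmH2O.
τ = R × C = 6.0 × 0.08302 L/cmH2O = 0.4981 s.
t = −τ·ln(1 − 0.94) = −0.4981·ln(0.06) = 1.401 s.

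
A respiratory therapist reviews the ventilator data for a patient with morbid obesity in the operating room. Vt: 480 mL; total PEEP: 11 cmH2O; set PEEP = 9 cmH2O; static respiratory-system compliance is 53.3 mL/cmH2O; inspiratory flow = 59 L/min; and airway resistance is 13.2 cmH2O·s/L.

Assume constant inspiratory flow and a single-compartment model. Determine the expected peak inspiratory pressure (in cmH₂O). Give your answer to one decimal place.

33.0

Flow: 59 L/min ÷ 60 = 0.9833 L/s.
Total PEEP = 11 cmH2O (set 9 + intrinsic 2); this is the baseline alveolar pressure.
Equation of motion (constant flow): PIP = Vt/C + R·V̇ + PEEP.
PIP = 480/53.3 + 13.2×0.9833 + 11 = 9.006 + 12.98 + 11 = 32.986 cmH2O.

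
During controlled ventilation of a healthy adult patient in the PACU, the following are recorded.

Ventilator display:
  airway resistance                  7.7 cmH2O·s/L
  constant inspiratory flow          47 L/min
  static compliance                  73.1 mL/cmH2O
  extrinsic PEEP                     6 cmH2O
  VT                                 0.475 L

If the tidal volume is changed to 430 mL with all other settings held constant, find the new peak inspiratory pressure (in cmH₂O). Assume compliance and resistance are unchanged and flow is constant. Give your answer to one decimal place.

17.9

Flow: 47 L/min ÷ 60 = 0.7833 L/s.
PIP = Vt/C + R·V̇ + PEEP (constant-flow equation of motion).
Only the elastic term changes: ΔPIP = ΔVt / C = (430 − 475) / 73.1 = -0.6156 cmH2O.
Original PIP = 475/73.1 + 7.7×0.7833 + 6 = 18.529 cmH2O; new PIP = 18.529 + (-0.6156) = 17.913 cmH2O.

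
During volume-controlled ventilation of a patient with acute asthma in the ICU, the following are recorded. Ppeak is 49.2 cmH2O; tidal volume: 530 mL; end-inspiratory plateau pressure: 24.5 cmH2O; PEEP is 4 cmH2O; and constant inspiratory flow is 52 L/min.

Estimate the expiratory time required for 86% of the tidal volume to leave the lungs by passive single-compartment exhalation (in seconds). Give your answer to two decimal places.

Flow: 52 L/min ÷ 60 = 0.8667 L/s.
R = (PIP − Pplat)/V̇ = (49.2 − 24.5) / 0.8667 = 24.7/0.8667 = 28.499 cmH2O·s/L.
C = Vt/(Pplat − PEEP) = 530.0 / (24.5 − 4) = 530.0/20.5 = 25.854 mL/cmH2O.
τ = R × C = 28.499 × 0.02585 L/cmH2O = 0.7367 s.
t = −τ·ln(1 − 0.86) = −0.7367·ln(0.14) = 1.448 s.

1.45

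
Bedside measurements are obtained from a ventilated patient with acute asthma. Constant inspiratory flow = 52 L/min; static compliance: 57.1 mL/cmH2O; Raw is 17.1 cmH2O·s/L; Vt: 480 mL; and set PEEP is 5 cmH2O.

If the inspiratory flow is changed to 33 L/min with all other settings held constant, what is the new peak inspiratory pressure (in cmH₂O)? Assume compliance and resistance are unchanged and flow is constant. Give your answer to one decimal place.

Flow: 52 L/min ÷ 60 = 0.8667 L/s.
New flow: 33 L/min ÷ 60 = 0.55 L/s.
PIP = Vt/C + R·V̇ + PEEP (constant-flow equation of motion).
Only the resistive term changes: ΔPIP = R × ΔV̇ = 17.1 × (0.55 − 0.8667) = 17.1 × -0.3167 = -5.416 cmH2O.
Original PIP = 480/57.1 + 17.1×0.8667 + 5 = 28.227 cmH2O; new PIP = 28.227 + (-5.416) = 22.811 cmH2O.

22.8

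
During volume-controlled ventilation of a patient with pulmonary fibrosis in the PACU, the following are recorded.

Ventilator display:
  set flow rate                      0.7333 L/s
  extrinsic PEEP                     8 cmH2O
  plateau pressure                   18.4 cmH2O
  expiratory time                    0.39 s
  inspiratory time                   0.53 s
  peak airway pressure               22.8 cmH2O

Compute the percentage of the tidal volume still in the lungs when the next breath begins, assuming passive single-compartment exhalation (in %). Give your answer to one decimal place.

Vt = flow × Ti = 0.7333 L/s × 0.53 s × 1000 mL/L = 388.65 mL.
R = (PIP − Pplat)/V̇ = (22.8 − 18.4) / 0.7333 = 4.4/0.7333 = 6.0 cmH2O·s/L.
C = Vt/(Pplat − PEEP) = 388.65 / (18.4 − 8) = 388.65/10.4 = 37.37 mL/cmH2O.
τ = R × C = 6.0 × 0.03737 L/cmH2O = 0.2242 s.
Fraction remaining at end-expiration = e^(−Te/τ) = e^(−0.39/0.2242) = 0.1756 → 17.56%.

17.6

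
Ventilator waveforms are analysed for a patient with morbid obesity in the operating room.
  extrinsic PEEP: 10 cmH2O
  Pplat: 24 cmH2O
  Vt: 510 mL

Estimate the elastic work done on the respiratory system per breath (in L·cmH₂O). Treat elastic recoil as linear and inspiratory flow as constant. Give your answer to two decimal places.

Elastic work ≈ ½ × (Pplat − PEEP) × Vt = 0.5 × (24 − 10) × 0.510 L = 0.5 × 14.0 × 0.510 = 3.57 L·cmH2O.

3.57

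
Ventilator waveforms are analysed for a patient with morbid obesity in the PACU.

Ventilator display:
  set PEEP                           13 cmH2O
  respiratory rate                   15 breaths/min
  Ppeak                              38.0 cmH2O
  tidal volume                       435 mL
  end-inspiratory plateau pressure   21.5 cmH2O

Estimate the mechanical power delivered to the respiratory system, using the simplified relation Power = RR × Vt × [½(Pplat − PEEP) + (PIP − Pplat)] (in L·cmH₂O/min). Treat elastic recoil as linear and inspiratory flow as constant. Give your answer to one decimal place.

Per-breath work = Vt × [½(Pplat−PEEP) + (PIP−Pplat)] = 0.435 × [0.5×8.5 + 16.5] = 0.435 × 20.75 = 9.026 L·cmH2O.
Power = 15 × 9.026 = 135.39 L·cmH2O/min.

135.4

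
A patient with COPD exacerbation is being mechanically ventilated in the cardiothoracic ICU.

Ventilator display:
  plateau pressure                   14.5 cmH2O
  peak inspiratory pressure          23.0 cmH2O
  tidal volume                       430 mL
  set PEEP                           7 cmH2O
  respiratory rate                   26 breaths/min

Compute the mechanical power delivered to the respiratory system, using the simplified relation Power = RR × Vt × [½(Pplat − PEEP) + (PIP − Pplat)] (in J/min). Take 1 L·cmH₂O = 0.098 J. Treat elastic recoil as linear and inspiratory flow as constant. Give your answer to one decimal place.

Per-breath work = Vt × [½(Pplat−PEEP) + (PIP−Pplat)] = 0.430 × [0.5×7.5 + 8.5] = 0.430 × 12.25 = 5.268 L·cmH2O.
Power = 26 × 5.268 = 136.97 L·cmH2O/min.
× 0.098 J/(L·cmH2O) → 13.423 J/min.

13.4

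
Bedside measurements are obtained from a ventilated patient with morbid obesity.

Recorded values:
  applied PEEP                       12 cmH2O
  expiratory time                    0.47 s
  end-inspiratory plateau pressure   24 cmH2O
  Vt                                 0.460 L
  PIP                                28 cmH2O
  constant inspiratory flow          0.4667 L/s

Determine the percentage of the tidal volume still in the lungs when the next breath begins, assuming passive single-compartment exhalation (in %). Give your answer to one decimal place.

R = (PIP − Pplat)/V̇ = (28 − 24) / 0.4667 = 4.0/0.4667 = 8.571 cmH2O·s/L.
C = Vt/(Pplat − PEEP) = 460.0 / (24 − 12) = 460.0/12.0 = 38.333 mL/cmH2O.
τ = R × C = 8.571 × 0.03833 L/cmH2O = 0.3285 s.
Fraction remaining at end-expiration = e^(−Te/τ) = e^(−0.47/0.3285) = 0.2391 → 23.91%.

23.9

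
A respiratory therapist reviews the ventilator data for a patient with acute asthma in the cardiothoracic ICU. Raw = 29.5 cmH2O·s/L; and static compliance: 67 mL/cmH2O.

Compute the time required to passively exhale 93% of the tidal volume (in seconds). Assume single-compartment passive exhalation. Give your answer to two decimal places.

τ = R × C = 29.5 × 67 mL/cmH2O = 29.5 × 0.067 L/cmH2O = 1.977 s.
Exhaled fraction f = 1 − e^(−t/τ) → t = −τ·ln(1 − f) = −1.977·ln(0.07) = 5.257 s.

5.26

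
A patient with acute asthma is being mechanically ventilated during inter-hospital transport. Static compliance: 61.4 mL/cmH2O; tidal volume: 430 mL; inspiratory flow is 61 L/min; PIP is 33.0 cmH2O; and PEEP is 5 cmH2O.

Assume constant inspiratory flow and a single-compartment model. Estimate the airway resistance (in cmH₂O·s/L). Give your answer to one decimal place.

Flow: 61 L/min ÷ 60 = 1.0167 L/s.
Equation of motion (constant flow): PIP = Vt/C + R·V̇ + PEEP.
R·V̇ = PIP − Vt/C − PEEP = 33.0 − 430/61.4 − 5 = 33.0 − 7.003 − 5 = 20.997 cmH2O.
R = 20.997 / 1.0167 = 20.652 cmH2O·s/L.

20.7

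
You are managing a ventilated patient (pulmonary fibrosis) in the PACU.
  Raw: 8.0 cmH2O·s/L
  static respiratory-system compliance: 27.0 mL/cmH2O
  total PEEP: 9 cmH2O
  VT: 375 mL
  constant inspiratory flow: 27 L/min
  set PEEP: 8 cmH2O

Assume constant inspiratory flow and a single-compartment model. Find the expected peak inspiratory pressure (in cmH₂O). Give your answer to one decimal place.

Flow: 27 L/min ÷ 60 = 0.45 L/s.
Total PEEP = 9 cmH2O (set 8 + intrinsic 1); this is the baseline alveolar pressure.
Equation of motion (constant flow): PIP = Vt/C + R·V̇ + PEEP.
PIP = 375/27.0 + 8.0×0.45 + 9 = 13.889 + 3.6 + 9 = 26.489 cmH2O.

26.5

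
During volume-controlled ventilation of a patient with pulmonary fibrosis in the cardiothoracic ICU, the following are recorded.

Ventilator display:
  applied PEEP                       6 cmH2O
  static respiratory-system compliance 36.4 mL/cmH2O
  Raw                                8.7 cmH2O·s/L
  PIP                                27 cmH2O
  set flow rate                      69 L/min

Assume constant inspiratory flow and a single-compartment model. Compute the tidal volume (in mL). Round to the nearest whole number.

Flow: 69 L/min ÷ 60 = 1.15 L/s.
Equation of motion (constant flow): PIP = Vt/C + R·V̇ + PEEP.
Vt/C = PIP − R·V̇ − PEEP = 27 − 10.005 − 6 = 10.995 cmH2O.
Vt = C × 10.995 = 36.4 × 10.995 = 400.22 mL.

400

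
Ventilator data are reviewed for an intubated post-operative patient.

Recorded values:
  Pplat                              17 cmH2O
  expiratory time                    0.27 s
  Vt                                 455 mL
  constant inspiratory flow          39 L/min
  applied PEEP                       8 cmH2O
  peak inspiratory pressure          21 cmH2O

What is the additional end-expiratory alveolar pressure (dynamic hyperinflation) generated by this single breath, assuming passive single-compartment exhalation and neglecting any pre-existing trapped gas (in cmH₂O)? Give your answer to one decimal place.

3.8

Flow: 39 L/min ÷ 60 = 0.65 L/s.
R = (PIP − Pplat)/V̇ = (21 − 17) / 0.65 = 4.0/0.65 = 6.154 cmH2O·s/L.
C = Vt/(Pplat − PEEP) = 455.0 / (17 − 8) = 455.0/9.0 = 50.556 mL/cmH2O.
τ = R × C = 6.154 × 0.05056 L/cmH2O = 0.3111 s.
Fraction remaining = e^(−Te/τ) = e^(−0.27/0.3111) = 0.4198; trapped volume = 455.0 × 0.4198 = 191.01 mL.
Additional alveolar pressure from trapping ≈ V_trapped / C = 191.01 / 50.556 = 3.778 cmH2O.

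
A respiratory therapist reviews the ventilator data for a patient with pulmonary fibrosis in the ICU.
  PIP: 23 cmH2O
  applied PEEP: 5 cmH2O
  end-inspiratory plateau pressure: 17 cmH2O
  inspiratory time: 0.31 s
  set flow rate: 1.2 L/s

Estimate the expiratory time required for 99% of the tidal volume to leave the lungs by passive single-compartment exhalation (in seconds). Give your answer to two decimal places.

0.71

Vt = flow × Ti = 1.2 L/s × 0.31 s × 1000 mL/L = 372.0 mL.
R = (PIP − Pplat)/V̇ = (23 − 17) / 1.2 = 6.0/1.2 = 5.0 cmH2O·s/L.
C = Vt/(Pplat − PEEP) = 372.0 / (17 − 5) = 372.0/12.0 = 31.0 mL/cmH2O.
τ = R × C = 5.0 × 0.031 L/cmH2O = 0.155 s.
t = −τ·ln(1 − 0.99) = −0.155·ln(0.01) = 0.7138 s.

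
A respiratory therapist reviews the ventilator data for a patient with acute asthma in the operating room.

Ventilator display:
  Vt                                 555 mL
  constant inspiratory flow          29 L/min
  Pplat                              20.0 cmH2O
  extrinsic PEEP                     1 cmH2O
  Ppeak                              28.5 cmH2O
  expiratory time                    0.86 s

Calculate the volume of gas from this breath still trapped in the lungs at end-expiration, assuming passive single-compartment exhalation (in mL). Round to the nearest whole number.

Flow: 29 L/min ÷ 60 = 0.4833 L/s.
R = (PIP − Pplat)/V̇ = (28.5 − 20.0) / 0.4833 = 8.5/0.4833 = 17.587 cmH2O·s/L.
C = Vt/(Pplat − PEEP) = 555.0 / (20.0 − 1) = 555.0/19.0 = 29.211 mL/cmH2O.
τ = R × C = 17.587 × 0.02921 L/cmH2O = 0.5137 s.
Fraction remaining = e^(−Te/τ) = e^(−0.86/0.5137) = 0.1875.
Trapped volume = 555.0 × 0.1875 = 104.06 mL.

104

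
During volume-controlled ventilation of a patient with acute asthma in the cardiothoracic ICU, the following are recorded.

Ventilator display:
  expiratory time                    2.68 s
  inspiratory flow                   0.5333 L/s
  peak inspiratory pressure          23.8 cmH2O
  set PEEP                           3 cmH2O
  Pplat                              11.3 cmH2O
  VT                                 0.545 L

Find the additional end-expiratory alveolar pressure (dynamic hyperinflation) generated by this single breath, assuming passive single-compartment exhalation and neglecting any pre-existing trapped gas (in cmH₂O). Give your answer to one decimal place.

R = (PIP − Pplat)/V̇ = (23.8 − 11.3) / 0.5333 = 12.5/0.5333 = 23.439 cmH2O·s/L.
C = Vt/(Pplat − PEEP) = 545.0 / (11.3 − 3) = 545.0/8.3 = 65.663 mL/cmH2O.
τ = R × C = 23.439 × 0.06566 L/cmH2O = 1.539 s.
Fraction remaining = e^(−Te/τ) = e^(−2.68/1.539) = 0.1753; trapped volume = 545.0 × 0.1753 = 95.539 mL.
Additional alveolar pressure from trapping ≈ V_trapped / C = 95.539 / 65.663 = 1.455 cmH2O.

1.5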